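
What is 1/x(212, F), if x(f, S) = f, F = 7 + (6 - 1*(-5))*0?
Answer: 1/212 ≈ 0.0047170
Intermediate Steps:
F = 7 (F = 7 + (6 + 5)*0 = 7 + 11*0 = 7 + 0 = 7)
1/x(212, F) = 1/212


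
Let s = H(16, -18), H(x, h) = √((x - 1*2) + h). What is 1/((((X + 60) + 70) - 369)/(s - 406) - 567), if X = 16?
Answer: -93373742/52891626397 - 446*I/52891626397 ≈ -0.0017654 - 8.4323e-9*I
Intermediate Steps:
H(x, h) = √(-2 + h + x) (H(x, h) = √((x - 2) + h) = √((-2 + x) + h) = √(-2 + h + x))
s = 2*I (s = √(-2 - 18 + 16) = √(-4) = 2*I ≈ 2.0*I)
1/((((X + 60) + 70) - 369)/(s - 406) - 567) = 1/((((16 + 60) + 70) - 369)/(2*I - 406) - 567) = 1/(((76 + 70) - 369)/(-406 + 2*I) - 567) = 1/((146 - 369)*((-406 - 2*I)/164840) - 567) = 1/(-223*(-406 - 2*I)/164840 - 567) = 1/(-567 - 223*(-406 - 2*I)/164840)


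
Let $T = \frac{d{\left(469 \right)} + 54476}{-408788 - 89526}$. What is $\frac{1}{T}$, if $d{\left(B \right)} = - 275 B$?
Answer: $\frac{498314}{74499} \approx 6.6889$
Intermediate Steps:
$T = \frac{74499}{498314}$ ($T = \frac{\left(-275\right) 469 + 54476}{-408788 - 89526} = \frac{-128975 + 54476}{-498314} = \left(-74499\right) \left(- \frac{1}{498314}\right) = \frac{74499}{498314} \approx 0.1495$)
$\frac{1}{T} = \frac{1}{\frac{74499}{498314}} = \frac{498314}{74499}$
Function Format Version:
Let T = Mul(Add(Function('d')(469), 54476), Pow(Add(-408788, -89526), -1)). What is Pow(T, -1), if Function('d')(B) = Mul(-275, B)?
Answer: Rational(498314, 74499) ≈ 6.6889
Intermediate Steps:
T = Rational(74499, 498314) (T = Mul(Add(Mul(-275, 469), 54476), Pow(Add(-408788, -89526), -1)) = Mul(Add(-128975, 54476), Pow(-498314, -1)) = Mul(-74499, Rational(-1, 498314)) = Rational(74499, 498314) ≈ 0.14950)
Pow(T, -1) = Pow(Rational(74499, 498314), -1) = Rational(498314, 74499)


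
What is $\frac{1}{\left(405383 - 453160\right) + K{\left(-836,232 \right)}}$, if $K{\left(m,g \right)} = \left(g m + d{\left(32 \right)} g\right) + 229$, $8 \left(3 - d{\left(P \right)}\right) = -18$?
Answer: $- \frac{1}{240282} \approx -4.1618 \cdot 10^{-6}$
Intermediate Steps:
$d{\left(P \right)} = \frac{21}{4}$ ($d{\left(P \right)} = 3 - - \frac{9}{4} = 3 + \frac{9}{4} = \frac{21}{4}$)
$K{\left(m,g \right)} = 229 + \frac{21 g}{4} + g m$ ($K{\left(m,g \right)} = \left(g m + \frac{21 g}{4}\right) + 229 = \left(\frac{21 g}{4} + g m\right) + 229 = 229 + \frac{21 g}{4} + g m$)
$\frac{1}{\left(405383 - 453160\right) + K{\left(-836,232 \right)}} = \frac{1}{\left(405383 - 453160\right) + \left(229 + \frac{21}{4} \cdot 232 + 232 \left(-836\right)\right)} = \frac{1}{-47777 + \left(229 + 1218 - 193952\right)} = \frac{1}{-47777 - 192505} = \frac{1}{-240282} = - \frac{1}{240282}$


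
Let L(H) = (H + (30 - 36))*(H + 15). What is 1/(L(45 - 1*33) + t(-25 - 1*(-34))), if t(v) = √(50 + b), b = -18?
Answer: 81/13106 - √2/6553 ≈ 0.0059646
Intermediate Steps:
t(v) = 4*√2 (t(v) = √(50 - 18) = √32 = 4*√2)
L(H) = (-6 + H)*(15 + H) (L(H) = (H - 6)*(15 + H) = (-6 + H)*(15 + H))
1/(L(45 - 1*33) + t(-25 - 1*(-34))) = 1/((-90 + (45 - 1*33)² + 9*(45 - 1*33)) + 4*√2) = 1/((-90 + (45 - 33)² + 9*(45 - 33)) + 4*√2) = 1/((-90 + 12² + 9*12) + 4*√2) = 1/((-90 + 144 + 108) + 4*√2) = 1/(162 + 4*√2)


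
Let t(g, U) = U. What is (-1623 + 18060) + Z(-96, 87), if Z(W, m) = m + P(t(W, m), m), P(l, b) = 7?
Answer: 16531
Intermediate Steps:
Z(W, m) = 7 + m (Z(W, m) = m + 7 = 7 + m)
(-1623 + 18060) + Z(-96, 87) = (-1623 + 18060) + (7 + 87) = 16437 + 94 = 16531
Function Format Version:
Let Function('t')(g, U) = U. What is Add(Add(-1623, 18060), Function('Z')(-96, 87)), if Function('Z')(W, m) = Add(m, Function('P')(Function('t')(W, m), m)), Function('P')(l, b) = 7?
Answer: 16531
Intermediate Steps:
Function('Z')(W, m) = Add(7, m) (Function('Z')(W, m) = Add(m, 7) = Add(7, m))
Add(Add(-1623, 18060), Function('Z')(-96, 87)) = Add(Add(-1623, 18060), Add(7, 87)) = Add(16437, 94) = 16531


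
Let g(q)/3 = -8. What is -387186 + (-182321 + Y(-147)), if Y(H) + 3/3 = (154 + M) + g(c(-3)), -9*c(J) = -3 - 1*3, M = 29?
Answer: -569349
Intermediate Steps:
c(J) = 2/3 (c(J) = -(-3 - 1*3)/9 = -(-3 - 3)/9 = -1/9*(-6) = 2/3)
g(q) = -24 (g(q) = 3*(-8) = -24)
Y(H) = 158 (Y(H) = -1 + ((154 + 29) - 24) = -1 + (183 - 24) = -1 + 159 = 158)
-387186 + (-182321 + Y(-147)) = -387186 + (-182321 + 158) = -387186 - 182163 = -569349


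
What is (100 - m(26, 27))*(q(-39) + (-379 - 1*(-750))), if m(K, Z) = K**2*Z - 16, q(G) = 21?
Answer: -7109312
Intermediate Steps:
m(K, Z) = -16 + Z*K**2 (m(K, Z) = Z*K**2 - 16 = -16 + Z*K**2)
(100 - m(26, 27))*(q(-39) + (-379 - 1*(-750))) = (100 - (-16 + 27*26**2))*(21 + (-379 - 1*(-750))) = (100 - (-16 + 27*676))*(21 + (-379 + 750)) = (100 - (-16 + 18252))*(21 + 371) = (100 - 1*18236)*392 = (100 - 18236)*392 = -18136*392 = -7109312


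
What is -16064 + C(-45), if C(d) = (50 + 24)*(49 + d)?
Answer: -15768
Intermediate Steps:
C(d) = 3626 + 74*d (C(d) = 74*(49 + d) = 3626 + 74*d)
-16064 + C(-45) = -16064 + (3626 + 74*(-45)) = -16064 + (3626 - 3330) = -16064 + 296 = -15768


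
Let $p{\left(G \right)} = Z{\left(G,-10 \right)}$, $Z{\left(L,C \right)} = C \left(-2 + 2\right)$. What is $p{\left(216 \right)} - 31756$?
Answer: $-31756$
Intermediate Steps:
$Z{\left(L,C \right)} = 0$ ($Z{\left(L,C \right)} = C 0 = 0$)
$p{\left(G \right)} = 0$
$p{\left(216 \right)} - 31756 = 0 - 31756 = -31756$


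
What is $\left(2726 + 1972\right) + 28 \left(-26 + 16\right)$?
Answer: $4418$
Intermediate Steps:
$\left(2726 + 1972\right) + 28 \left(-26 + 16\right) = 4698 + 28 \left(-10\right) = 4698 - 280 = 4418$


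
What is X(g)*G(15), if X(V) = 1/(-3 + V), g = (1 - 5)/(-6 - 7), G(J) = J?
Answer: -39/7 ≈ -5.5714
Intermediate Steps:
g = 4/13 (g = -4/(-13) = -4*(-1/13) = 4/13 ≈ 0.30769)
X(g)*G(15) = 15/(-3 + 4/13) = 15/(-35/13) = -13/35*15 = -39/7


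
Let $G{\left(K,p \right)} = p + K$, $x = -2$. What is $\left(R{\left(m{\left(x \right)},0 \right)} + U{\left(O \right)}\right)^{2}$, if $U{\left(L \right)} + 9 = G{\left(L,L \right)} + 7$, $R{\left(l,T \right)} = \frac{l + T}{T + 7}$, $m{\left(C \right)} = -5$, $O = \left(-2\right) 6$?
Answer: $\frac{34969}{49} \approx 713.65$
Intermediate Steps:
$O = -12$
$R{\left(l,T \right)} = \frac{T + l}{7 + T}$
$G{\left(K,p \right)} = K + p$
$U{\left(L \right)} = -2 + 2 L$ ($U{\left(L \right)} = -9 + \left(\left(L + L\right) + 7\right) = -9 + \left(2 L + 7\right) = -9 + \left(7 + 2 L\right) = -2 + 2 L$)
$\left(R{\left(m{\left(x \right)},0 \right)} + U{\left(O \right)}\right)^{2} = \left(\frac{0 - 5}{7 + 0} + \left(-2 + 2 \left(-12\right)\right)\right)^{2} = \left(\frac{1}{7} \left(-5\right) - 26\right)^{2} = \left(- \frac{5}{7} - 26\right)^{2} = \left(- \frac{187}{7}\right)^{2} = \frac{34969}{49}$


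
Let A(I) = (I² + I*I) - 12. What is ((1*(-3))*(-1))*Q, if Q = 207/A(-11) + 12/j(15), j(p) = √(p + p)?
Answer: 27/10 + 6*√30/5 ≈ 9.2727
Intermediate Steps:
A(I) = -12 + 2*I² (A(I) = (I² + I²) - 12 = 2*I² - 12 = -12 + 2*I²)
j(p) = √2*√p (j(p) = √(2*p) = √2*√p)
Q = 9/10 + 2*√30/5 (Q = 207/(-12 + 2*(-11)²) + 12/((√2*√15)) = 207/(-12 + 2*121) + 12/(√30) = 207/(-12 + 242) + 12*(√30/30) = 207/230 + 2*√30/5 = 207*(1/230) + 2*√30/5 = 9/10 + 2*√30/5 ≈ 3.0909)
((1*(-3))*(-1))*Q = ((1*(-3))*(-1))*(9/10 + 2*√30/5) = (-3*(-1))*(9/10 + 2*√30/5) = 3*(9/10 + 2*√30/5) = 27/10 + 6*√30/5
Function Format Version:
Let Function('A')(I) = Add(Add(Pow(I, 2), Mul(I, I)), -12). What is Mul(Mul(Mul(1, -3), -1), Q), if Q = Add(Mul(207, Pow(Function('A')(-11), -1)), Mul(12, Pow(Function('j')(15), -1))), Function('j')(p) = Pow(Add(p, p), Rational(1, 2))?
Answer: Add(Rational(27, 10), Mul(Rational(6, 5), Pow(30, Rational(1, 2)))) ≈ 9.2727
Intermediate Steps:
Function('A')(I) = Add(-12, Mul(2, Pow(I, 2))) (Function('A')(I) = Add(Add(Pow(I, 2), Pow(I, 2)), -12) = Add(Mul(2, Pow(I, 2)), -12) = Add(-12, Mul(2, Pow(I, 2))))
Function('j')(p) = Mul(Pow(2, Rational(1, 2)), Pow(p, Rational(1, 2))) (Function('j')(p) = Pow(Mul(2, p), Rational(1, 2)) = Mul(Pow(2, Rational(1, 2)), Pow(p, Rational(1, 2))))
Q = Add(Rational(9, 10), Mul(Rational(2, 5), Pow(30, Rational(1, 2)))) (Q = Add(Mul(207, Pow(Add(-12, Mul(2, Pow(-11, 2))), -1)), Mul(12, Pow(Mul(Pow(2, Rational(1, 2)), Pow(15, Rational(1, 2))), -1))) = Add(Mul(207, Pow(Add(-12, Mul(2, 121)), -1)), Mul(12, Pow(Pow(30, Rational(1, 2)), -1))) = Add(Mul(207, Pow(Add(-12, 242), -1)), Mul(12, Mul(Rational(1, 30), Pow(30, Rational(1, 2))))) = Add(Mul(207, Pow(230, -1)), Mul(Rational(2, 5), Pow(30, Rational(1, 2)))) = Add(Mul(207, Rational(1, 230)), Mul(Rational(2, 5), Pow(30, Rational(1, 2)))) = Add(Rational(9, 10), Mul(Rational(2, 5), Pow(30, Rational(1, 2)))) ≈ 3.0909)
Mul(Mul(Mul(1, -3), -1), Q) = Mul(Mul(Mul(1, -3), -1), Add(Rational(9, 10), Mul(Rational(2, 5), Pow(30, Rational(1, 2))))) = Mul(Mul(-3, -1), Add(Rational(9, 10), Mul(Rational(2, 5), Pow(30, Rational(1, 2))))) = Mul(3, Add(Rational(9, 10), Mul(Rational(2, 5), Pow(30, Rational(1, 2))))) = Add(Rational(27, 10), Mul(Rational(6, 5), Pow(30, Rational(1, 2))))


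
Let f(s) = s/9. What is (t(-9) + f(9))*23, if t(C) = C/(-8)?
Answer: 391/8 ≈ 48.875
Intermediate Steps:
f(s) = s/9 (f(s) = s*(⅑) = s/9)
t(C) = -C/8 (t(C) = C*(-⅛) = -C/8)
(t(-9) + f(9))*23 = (-⅛*(-9) + (⅑)*9)*23 = (9/8 + 1)*23 = (17/8)*23 = 391/8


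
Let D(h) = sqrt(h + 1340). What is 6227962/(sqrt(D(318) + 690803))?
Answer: 6227962/sqrt(690803 + sqrt(1658)) ≈ 7493.0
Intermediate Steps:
D(h) = sqrt(1340 + h)
6227962/(sqrt(D(318) + 690803)) = 6227962/(sqrt(sqrt(1340 + 318) + 690803)) = 6227962/(sqrt(sqrt(1658) + 690803)) = 6227962/(sqrt(690803 + sqrt(1658))) = 6227962/sqrt(690803 + sqrt(1658))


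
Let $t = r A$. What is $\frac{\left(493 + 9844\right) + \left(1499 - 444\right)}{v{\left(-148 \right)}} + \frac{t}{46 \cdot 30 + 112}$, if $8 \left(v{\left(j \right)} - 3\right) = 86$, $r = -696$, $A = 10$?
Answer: $\frac{16901164}{20515} \approx 823.84$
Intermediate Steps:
$v{\left(j \right)} = \frac{55}{4}$ ($v{\left(j \right)} = 3 + \frac{1}{8} \cdot 86 = 3 + \frac{43}{4} = \frac{55}{4}$)
$t = -6960$ ($t = \left(-696\right) 10 = -6960$)
$\frac{\left(493 + 9844\right) + \left(1499 - 444\right)}{v{\left(-148 \right)}} + \frac{t}{46 \cdot 30 + 112} = \frac{\left(493 + 9844\right) + \left(1499 - 444\right)}{\frac{55}{4}} - \frac{6960}{46 \cdot 30 + 112} = \left(10337 + 1055\right) \frac{4}{55} - \frac{6960}{1380 + 112} = 11392 \cdot \frac{4}{55} - \frac{6960}{1492} = \frac{45568}{55} - \frac{1740}{373} = \frac{16901164}{20515}$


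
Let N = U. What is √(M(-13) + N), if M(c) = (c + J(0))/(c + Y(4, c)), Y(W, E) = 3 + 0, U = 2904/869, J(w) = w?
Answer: √2896930/790 ≈ 2.1545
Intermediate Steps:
U = 264/79 (U = 2904*(1/869) = 264/79 ≈ 3.3418)
Y(W, E) = 3
N = 264/79 ≈ 3.3418
M(c) = c/(3 + c) (M(c) = (c + 0)/(c + 3) = c/(3 + c))
√(M(-13) + N) = √(-13/(3 - 13) + 264/79) = √(-13/(-10) + 264/79) = √(-13*(-⅒) + 264/79) = √(13/10 + 264/79) = √(3667/790) = √2896930/790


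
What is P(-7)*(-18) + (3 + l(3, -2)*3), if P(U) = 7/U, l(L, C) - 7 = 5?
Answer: 57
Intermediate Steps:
l(L, C) = 12 (l(L, C) = 7 + 5 = 12)
P(-7)*(-18) + (3 + l(3, -2)*3) = (7/(-7))*(-18) + (3 + 12*3) = (7*(-1/7))*(-18) + (3 + 36) = -1*(-18) + 39 = 18 + 39 = 57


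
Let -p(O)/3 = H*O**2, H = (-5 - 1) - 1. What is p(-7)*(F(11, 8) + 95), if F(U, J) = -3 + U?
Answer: 105987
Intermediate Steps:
H = -7 (H = -6 - 1 = -7)
p(O) = 21*O**2 (p(O) = -(-21)*O**2 = 21*O**2)
p(-7)*(F(11, 8) + 95) = (21*(-7)**2)*((-3 + 11) + 95) = (21*49)*(8 + 95) = 1029*103 = 105987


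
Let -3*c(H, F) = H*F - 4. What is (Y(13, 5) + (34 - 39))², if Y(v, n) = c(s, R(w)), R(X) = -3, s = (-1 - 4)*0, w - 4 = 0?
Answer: 121/9 ≈ 13.444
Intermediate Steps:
w = 4 (w = 4 + 0 = 4)
s = 0 (s = -5*0 = 0)
c(H, F) = 4/3 - F*H/3 (c(H, F) = -(H*F - 4)/3 = -(F*H - 4)/3 = -(-4 + F*H)/3 = 4/3 - F*H/3)
Y(v, n) = 4/3 (Y(v, n) = 4/3 - ⅓*(-3)*0 = 4/3 + 0 = 4/3)
(Y(13, 5) + (34 - 39))² = (4/3 + (34 - 39))² = (4/3 - 5)² = (-11/3)² = 121/9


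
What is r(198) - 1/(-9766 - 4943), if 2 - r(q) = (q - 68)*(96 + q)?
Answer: -562148561/14709 ≈ -38218.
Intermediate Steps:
r(q) = 2 - (-68 + q)*(96 + q) (r(q) = 2 - (q - 68)*(96 + q) = 2 - (-68 + q)*(96 + q))
r(198) - 1/(-9766 - 4943) = (6530 - 1*198² - 28*198) - 1/(-9766 - 4943) = (6530 - 1*39204 - 5544) - 1/(-14709) = (6530 - 39204 - 5544) - 1*(-1/14709) = -38218 + 1/14709 = -562148561/14709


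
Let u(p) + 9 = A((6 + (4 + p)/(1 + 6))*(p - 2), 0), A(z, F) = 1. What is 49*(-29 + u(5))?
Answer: -1813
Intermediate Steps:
u(p) = -8 (u(p) = -9 + 1 = -8)
49*(-29 + u(5)) = 49*(-29 - 8) = 49*(-37) = -1813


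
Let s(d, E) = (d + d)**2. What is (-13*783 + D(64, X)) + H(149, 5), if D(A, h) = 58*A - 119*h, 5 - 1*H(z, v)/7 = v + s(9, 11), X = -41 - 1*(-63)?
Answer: -11353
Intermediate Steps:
X = 22 (X = -41 + 63 = 22)
s(d, E) = 4*d**2 (s(d, E) = (2*d)**2 = 4*d**2)
H(z, v) = -2233 - 7*v (H(z, v) = 35 - 7*(v + 4*9**2) = 35 - 7*(v + 4*81) = 35 - 7*(v + 324) = 35 - 7*(324 + v) = 35 + (-2268 - 7*v) = -2233 - 7*v)
D(A, h) = -119*h + 58*A
(-13*783 + D(64, X)) + H(149, 5) = (-13*783 + (-119*22 + 58*64)) + (-2233 - 7*5) = (-10179 + (-2618 + 3712)) + (-2233 - 35) = (-10179 + 1094) - 2268 = -9085 - 2268 = -11353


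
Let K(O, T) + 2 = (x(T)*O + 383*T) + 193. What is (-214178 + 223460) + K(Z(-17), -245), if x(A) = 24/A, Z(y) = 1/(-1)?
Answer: -20668666/245 ≈ -84362.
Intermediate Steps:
Z(y) = -1
K(O, T) = 191 + 383*T + 24*O/T (K(O, T) = -2 + (((24/T)*O + 383*T) + 193) = -2 + ((24*O/T + 383*T) + 193) = -2 + ((383*T + 24*O/T) + 193) = -2 + (193 + 383*T + 24*O/T) = 191 + 383*T + 24*O/T)
(-214178 + 223460) + K(Z(-17), -245) = (-214178 + 223460) + (191 + 383*(-245) + 24*(-1)/(-245)) = 9282 + (191 - 93835 + 24*(-1)*(-1/245)) = 9282 + (191 - 93835 + 24/245) = 9282 - 22942756/245 = -20668666/245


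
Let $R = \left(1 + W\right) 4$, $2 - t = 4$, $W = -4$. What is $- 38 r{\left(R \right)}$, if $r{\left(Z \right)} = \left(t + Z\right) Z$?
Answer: $-6384$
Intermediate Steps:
$t = -2$ ($t = 2 - 4 = -2$)
$R = -12$ ($R = \left(1 - 4\right) 4 = \left(-3\right) 4 = -12$)
$r{\left(Z \right)} = Z \left(-2 + Z\right)$ ($r{\left(Z \right)} = \left(-2 + Z\right) Z = Z \left(-2 + Z\right)$)
$- 38 r{\left(R \right)} = - 38 \left(- 12 \left(-2 - 12\right)\right) = - 38 \left(\left(-12\right) \left(-14\right)\right) = \left(-38\right) 168 = -6384$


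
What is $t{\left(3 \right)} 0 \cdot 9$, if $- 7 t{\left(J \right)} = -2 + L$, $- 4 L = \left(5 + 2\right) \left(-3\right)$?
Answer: $0$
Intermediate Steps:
$L = \frac{21}{4}$ ($L = - \frac{\left(5 + 2\right) \left(-3\right)}{4} = - \frac{7 \left(-3\right)}{4} = \left(- \frac{1}{4}\right) \left(-21\right) = \frac{21}{4} \approx 5.25$)
$t{\left(J \right)} = - \frac{13}{28}$ ($t{\left(J \right)} = - \frac{-2 + \frac{21}{4}}{7} = \left(- \frac{1}{7}\right) \frac{13}{4} = - \frac{13}{28}$)
$t{\left(3 \right)} 0 \cdot 9 = \left(- \frac{13}{28}\right) 0 \cdot 9 = 0 \cdot 9 = 0$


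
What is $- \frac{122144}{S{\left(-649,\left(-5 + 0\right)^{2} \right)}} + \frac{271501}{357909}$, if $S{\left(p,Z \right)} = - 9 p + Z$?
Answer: $- \frac{21061906015}{1049747097} \approx -20.064$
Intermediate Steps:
$S{\left(p,Z \right)} = Z - 9 p$
$- \frac{122144}{S{\left(-649,\left(-5 + 0\right)^{2} \right)}} + \frac{271501}{357909} = - \frac{122144}{\left(-5 + 0\right)^{2} - -5841} + \frac{271501}{357909} = - \frac{122144}{\left(-5\right)^{2} + 5841} + 271501 \cdot \frac{1}{357909} = - \frac{122144}{25 + 5841} + \frac{271501}{357909} = - \frac{122144}{5866} + \frac{271501}{357909} = \left(-122144\right) \frac{1}{5866} + \frac{271501}{357909} = - \frac{61072}{2933} + \frac{271501}{357909} = - \frac{21061906015}{1049747097}$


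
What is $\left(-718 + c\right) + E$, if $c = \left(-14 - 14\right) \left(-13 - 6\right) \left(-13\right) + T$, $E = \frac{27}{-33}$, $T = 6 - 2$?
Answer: $- \frac{83939}{11} \approx -7630.8$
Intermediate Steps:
$T = 4$ ($T = 6 - 2 = 4$)
$E = - \frac{9}{11}$ ($E = 27 \left(- \frac{1}{33}\right) = - \frac{9}{11} \approx -0.81818$)
$c = -6912$ ($c = \left(-14 - 14\right) \left(-13 - 6\right) \left(-13\right) + 4 = \left(-28\right) \left(-19\right) \left(-13\right) + 4 = 532 \left(-13\right) + 4 = -6916 + 4 = -6912$)
$\left(-718 + c\right) + E = \left(-718 - 6912\right) - \frac{9}{11} = -7630 - \frac{9}{11} = - \frac{83939}{11}$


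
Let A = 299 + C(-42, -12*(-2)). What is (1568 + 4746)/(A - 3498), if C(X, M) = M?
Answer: -6314/3175 ≈ -1.9887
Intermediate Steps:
A = 323 (A = 299 - 12*(-2) = 299 + 24 = 323)
(1568 + 4746)/(A - 3498) = (1568 + 4746)/(323 - 3498) = 6314/(-3175) = 6314*(-1/3175) = -6314/3175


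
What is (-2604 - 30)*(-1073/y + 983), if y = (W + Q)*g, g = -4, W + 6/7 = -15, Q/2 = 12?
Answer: -101687765/38 ≈ -2.6760e+6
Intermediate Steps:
Q = 24 (Q = 2*12 = 24)
W = -111/7 (W = -6/7 - 15 = -111/7 ≈ -15.857)
y = -228/7 (y = (-111/7 + 24)*(-4) = (57/7)*(-4) = -228/7 ≈ -32.571)
(-2604 - 30)*(-1073/y + 983) = (-2604 - 30)*(-1073/(-228/7) + 983) = -2634*(-1073*(-7/228) + 983) = -2634*(7511/228 + 983) = -2634*231635/228 = -101687765/38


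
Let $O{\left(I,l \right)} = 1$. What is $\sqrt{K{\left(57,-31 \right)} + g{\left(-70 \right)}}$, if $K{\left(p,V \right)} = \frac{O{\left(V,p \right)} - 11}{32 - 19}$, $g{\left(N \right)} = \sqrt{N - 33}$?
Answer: $\frac{\sqrt{-130 + 169 i \sqrt{103}}}{13} \approx 2.169 + 2.3396 i$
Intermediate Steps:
$g{\left(N \right)} = \sqrt{-33 + N}$
$K{\left(p,V \right)} = - \frac{10}{13}$ ($K{\left(p,V \right)} = \frac{1 - 11}{32 - 19} = - \frac{10}{13}$)
$\sqrt{K{\left(57,-31 \right)} + g{\left(-70 \right)}} = \sqrt{- \frac{10}{13} + \sqrt{-33 - 70}} = \sqrt{- \frac{10}{13} + \sqrt{-103}} = \sqrt{- \frac{10}{13} + i \sqrt{103}}$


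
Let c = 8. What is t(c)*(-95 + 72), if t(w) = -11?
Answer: 253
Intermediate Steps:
t(c)*(-95 + 72) = -11*(-95 + 72) = -11*(-23) = 253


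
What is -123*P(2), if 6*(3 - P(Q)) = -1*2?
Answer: -410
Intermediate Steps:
P(Q) = 10/3 (P(Q) = 3 - (-1)*2/6 = 3 - 1/6*(-2) = 3 + 1/3 = 10/3)
-123*P(2) = -123*10/3 = -410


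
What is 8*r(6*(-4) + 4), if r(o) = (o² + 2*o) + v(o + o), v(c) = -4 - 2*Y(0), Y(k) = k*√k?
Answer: 2848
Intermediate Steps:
Y(k) = k^(3/2)
v(c) = -4 (v(c) = -4 - 2*0^(3/2) = -4 - 2*0 = -4 + 0 = -4)
r(o) = -4 + o² + 2*o (r(o) = (o² + 2*o) - 4 = -4 + o² + 2*o)
8*r(6*(-4) + 4) = 8*(-4 + (6*(-4) + 4)² + 2*(6*(-4) + 4)) = 8*(-4 + (-24 + 4)² + 2*(-24 + 4)) = 8*(-4 + (-20)² + 2*(-20)) = 8*(-4 + 400 - 40) = 8*356 = 2848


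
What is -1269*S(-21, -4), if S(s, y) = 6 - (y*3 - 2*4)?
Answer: -32994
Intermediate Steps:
S(s, y) = 14 - 3*y (S(s, y) = 6 - (3*y - 8) = 6 - (-8 + 3*y) = 6 + (8 - 3*y) = 14 - 3*y)
-1269*S(-21, -4) = -1269*(14 - 3*(-4)) = -1269*(14 + 12) = -1269*26 = -32994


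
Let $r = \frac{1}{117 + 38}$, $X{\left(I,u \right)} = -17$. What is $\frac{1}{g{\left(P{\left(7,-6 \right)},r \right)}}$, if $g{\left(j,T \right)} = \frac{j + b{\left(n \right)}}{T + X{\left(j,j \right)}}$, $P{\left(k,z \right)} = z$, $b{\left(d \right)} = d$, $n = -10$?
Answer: $\frac{1317}{1240} \approx 1.0621$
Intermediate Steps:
$r = \frac{1}{155} \approx 0.0064516$
$g{\left(j,T \right)} = \frac{-10 + j}{-17 + T}$ ($g{\left(j,T \right)} = \frac{j - 10}{T - 17} = \frac{-10 + j}{-17 + T}$)
$\frac{1}{g{\left(P{\left(7,-6 \right)},r \right)}} = \frac{1}{\frac{1}{-17 + \frac{1}{155}} \left(-10 - 6\right)} = \frac{1}{\frac{1}{- \frac{2634}{155}} \left(-16\right)} = \frac{1}{\left(- \frac{155}{2634}\right) \left(-16\right)} = \frac{1}{\frac{1240}{1317}} = \frac{1317}{1240}$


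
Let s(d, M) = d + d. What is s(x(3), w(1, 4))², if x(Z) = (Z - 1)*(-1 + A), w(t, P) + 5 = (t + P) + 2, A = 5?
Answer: 256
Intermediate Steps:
w(t, P) = -3 + P + t (w(t, P) = -5 + ((t + P) + 2) = -5 + ((P + t) + 2) = -5 + (2 + P + t) = -3 + P + t)
x(Z) = -4 + 4*Z (x(Z) = (Z - 1)*(-1 + 5) = (-1 + Z)*4 = -4 + 4*Z)
s(d, M) = 2*d
s(x(3), w(1, 4))² = (2*(-4 + 4*3))² = (2*(-4 + 12))² = (2*8)² = 16² = 256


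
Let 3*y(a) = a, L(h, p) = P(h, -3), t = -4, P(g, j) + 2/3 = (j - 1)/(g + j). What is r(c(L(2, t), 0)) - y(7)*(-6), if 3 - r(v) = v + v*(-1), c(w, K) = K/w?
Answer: 17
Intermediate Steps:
P(g, j) = -⅔ + (-1 + j)/(g + j) (P(g, j) = -⅔ + (j - 1)/(g + j) = -⅔ + (-1 + j)/(g + j))
L(h, p) = (-6 - 2*h)/(3*(-3 + h)) (L(h, p) = (-3 - 3 - 2*h)/(3*(h - 3)) = (-6 - 2*h)/(3*(-3 + h)))
y(a) = a/3
r(v) = 3 (r(v) = 3 - (v + v*(-1)) = 3 - (v - v) = 3 - 1*0 = 3 + 0 = 3)
r(c(L(2, t), 0)) - y(7)*(-6) = 3 - (⅓)*7*(-6) = 3 - 7*(-6)/3 = 3 - 1*(-14) = 3 + 14 = 17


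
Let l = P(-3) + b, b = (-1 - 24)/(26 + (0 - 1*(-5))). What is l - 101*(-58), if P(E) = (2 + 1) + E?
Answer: 181573/31 ≈ 5857.2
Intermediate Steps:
P(E) = 3 + E
b = -25/31 (b = -25/(26 + (0 + 5)) = -25/(26 + 5) = -25/31 ≈ -0.80645)
l = -25/31 (l = (3 - 3) - 25/31 = 0 - 25/31 = -25/31 ≈ -0.80645)
l - 101*(-58) = -25/31 - 101*(-58) = -25/31 + 5858 = 181573/31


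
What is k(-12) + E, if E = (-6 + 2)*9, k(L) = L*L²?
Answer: -1764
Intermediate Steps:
k(L) = L³
E = -36 (E = -4*9 = -36)
k(-12) + E = (-12)³ - 36 = -1728 - 36 = -1764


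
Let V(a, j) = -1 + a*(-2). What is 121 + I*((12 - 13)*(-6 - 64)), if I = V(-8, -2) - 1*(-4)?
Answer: 1451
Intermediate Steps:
V(a, j) = -1 - 2*a
I = 19 (I = (-1 - 2*(-8)) - 1*(-4) = (-1 + 16) + 4 = 15 + 4 = 19)
121 + I*((12 - 13)*(-6 - 64)) = 121 + 19*((12 - 13)*(-6 - 64)) = 121 + 19*(-1*(-70)) = 121 + 19*70 = 121 + 1330 = 1451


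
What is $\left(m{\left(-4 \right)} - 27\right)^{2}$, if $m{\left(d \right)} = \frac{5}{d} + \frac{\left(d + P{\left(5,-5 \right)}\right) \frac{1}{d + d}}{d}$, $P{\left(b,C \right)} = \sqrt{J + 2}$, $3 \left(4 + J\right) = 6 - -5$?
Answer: $\frac{\left(2724 - \sqrt{15}\right)^{2}}{9216} \approx 802.85$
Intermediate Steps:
$J = - \frac{1}{3}$ ($J = -4 + \frac{6 - -5}{3} = -4 + \frac{6 + 5}{3} = -4 + \frac{1}{3} \cdot 11 = -4 + \frac{11}{3} = - \frac{1}{3} \approx -0.33333$)
$P{\left(b,C \right)} = \frac{\sqrt{15}}{3}$ ($P{\left(b,C \right)} = \sqrt{- \frac{1}{3} + 2} = \sqrt{\frac{5}{3}} = \frac{\sqrt{15}}{3}$)
$m{\left(d \right)} = \frac{5}{d} + \frac{d + \frac{\sqrt{15}}{3}}{2 d^{2}}$ ($m{\left(d \right)} = \frac{5}{d} + \frac{\left(d + \frac{\sqrt{15}}{3}\right) \frac{1}{d + d}}{d} = \frac{5}{d} + \frac{\left(d + \frac{\sqrt{15}}{3}\right) \frac{1}{2 d}}{d} = \frac{5}{d} + \frac{\frac{1}{2} \frac{1}{d} \left(d + \frac{\sqrt{15}}{3}\right)}{d} = \frac{5}{d} + \frac{d + \frac{\sqrt{15}}{3}}{2 d^{2}}$)
$\left(m{\left(-4 \right)} - 27\right)^{2} = \left(\frac{\sqrt{15} + 33 \left(-4\right)}{6 \cdot 16} - 27\right)^{2} = \left(\frac{1}{6} \cdot \frac{1}{16} \left(\sqrt{15} - 132\right) - 27\right)^{2} = \left(\frac{1}{6} \cdot \frac{1}{16} \left(-132 + \sqrt{15}\right) - 27\right)^{2} = \left(\left(- \frac{11}{8} + \frac{\sqrt{15}}{96}\right) - 27\right)^{2} = \left(- \frac{227}{8} + \frac{\sqrt{15}}{96}\right)^{2}$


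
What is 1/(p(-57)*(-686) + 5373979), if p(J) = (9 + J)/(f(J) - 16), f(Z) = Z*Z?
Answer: 3233/17374107035 ≈ 1.8608e-7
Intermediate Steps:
f(Z) = Z²
p(J) = (9 + J)/(-16 + J²) (p(J) = (9 + J)/(J² - 16) = (9 + J)/(-16 + J²))
1/(p(-57)*(-686) + 5373979) = 1/(((9 - 57)/(-16 + (-57)²))*(-686) + 5373979) = 1/((-48/(-16 + 3249))*(-686) + 5373979) = 1/((-48/3233)*(-686) + 5373979) = 1/(((1/3233)*(-48))*(-686) + 5373979) = 1/(-48/3233*(-686) + 5373979) = 1/(32928/3233 + 5373979) = 1/(17374107035/3233) = 3233/17374107035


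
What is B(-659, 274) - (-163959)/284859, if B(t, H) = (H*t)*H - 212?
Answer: -151542829885/3063 ≈ -4.9475e+7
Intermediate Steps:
B(t, H) = -212 + t*H**2 (B(t, H) = t*H**2 - 212 = -212 + t*H**2)
B(-659, 274) - (-163959)/284859 = (-212 - 659*274**2) - (-163959)/284859 = (-212 - 659*75076) - (-163959)/284859 = (-212 - 49475084) - 1*(-1763/3063) = -49475296 + 1763/3063 = -151542829885/3063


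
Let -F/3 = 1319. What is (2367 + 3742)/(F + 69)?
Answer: -6109/3888 ≈ -1.5712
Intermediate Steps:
F = -3957 (F = -3*1319 = -3957)
(2367 + 3742)/(F + 69) = (2367 + 3742)/(-3957 + 69) = 6109/(-3888) = 6109*(-1/3888) = -6109/3888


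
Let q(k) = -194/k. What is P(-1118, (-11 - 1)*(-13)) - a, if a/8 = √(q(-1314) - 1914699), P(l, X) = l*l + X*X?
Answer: 1274260 - 8*I*√91830871658/219 ≈ 1.2743e+6 - 11070.0*I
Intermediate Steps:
P(l, X) = X² + l² (P(l, X) = l² + X² = X² + l²)
a = 8*I*√91830871658/219 (a = 8*√(-194/(-1314) - 1914699) = 8*√(-194*(-1/1314) - 1914699) = 8*√(97/657 - 1914699) = 8*√(-1257957146/657) = 8*(I*√91830871658/219) = 8*I*√91830871658/219 ≈ 11070.0*I)
P(-1118, (-11 - 1)*(-13)) - a = (((-11 - 1)*(-13))² + (-1118)²) - 8*I*√91830871658/219 = ((-12*(-13))² + 1249924) - 8*I*√91830871658/219 = (156² + 1249924) - 8*I*√91830871658/219 = (24336 + 1249924) - 8*I*√91830871658/219 = 1274260 - 8*I*√91830871658/219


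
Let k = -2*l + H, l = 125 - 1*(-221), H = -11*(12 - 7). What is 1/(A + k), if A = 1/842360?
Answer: -842360/629242919 ≈ -0.0013387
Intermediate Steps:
H = -55 (H = -11*5 = -55)
l = 346 (l = 125 + 221 = 346)
k = -747 (k = -2*346 - 55 = -692 - 55 = -747)
A = 1/842360 ≈ 1.1871e-6
1/(A + k) = 1/(1/842360 - 747) = 1/(-629242919/842360) = -842360/629242919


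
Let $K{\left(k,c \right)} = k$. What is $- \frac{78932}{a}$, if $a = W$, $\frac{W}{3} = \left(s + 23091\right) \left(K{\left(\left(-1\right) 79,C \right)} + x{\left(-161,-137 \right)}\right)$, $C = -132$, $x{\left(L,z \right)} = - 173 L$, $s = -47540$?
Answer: $\frac{39466}{1018569789} \approx 3.8747 \cdot 10^{-5}$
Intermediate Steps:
$W = -2037139578$ ($W = 3 \left(-47540 + 23091\right) \left(\left(-1\right) 79 - -27853\right) = 3 \left(- 24449 \left(-79 + 27853\right)\right) = 3 \left(\left(-24449\right) 27774\right) = 3 \left(-679046526\right) = -2037139578$)
$a = -2037139578$
$- \frac{78932}{a} = - \frac{78932}{-2037139578} = \left(-78932\right) \left(- \frac{1}{2037139578}\right) = \frac{39466}{1018569789}$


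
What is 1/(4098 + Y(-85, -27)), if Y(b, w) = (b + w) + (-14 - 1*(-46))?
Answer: 1/4018 ≈ 0.00024888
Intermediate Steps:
Y(b, w) = 32 + b + w (Y(b, w) = (b + w) + (-14 + 46) = (b + w) + 32 = 32 + b + w)
1/(4098 + Y(-85, -27)) = 1/(4098 + (32 - 85 - 27)) = 1/(4098 - 80) = 1/4018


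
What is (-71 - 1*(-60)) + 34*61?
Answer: 2063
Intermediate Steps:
(-71 - 1*(-60)) + 34*61 = (-71 + 60) + 2074 = -11 + 2074 = 2063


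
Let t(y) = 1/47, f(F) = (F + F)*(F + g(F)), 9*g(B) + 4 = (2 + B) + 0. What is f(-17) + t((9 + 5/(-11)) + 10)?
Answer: 274865/423 ≈ 649.80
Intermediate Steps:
g(B) = -2/9 + B/9 (g(B) = -4/9 + ((2 + B) + 0)/9 = -4/9 + (2 + B)/9 = -4/9 + (2/9 + B/9) = -2/9 + B/9)
f(F) = 2*F*(-2/9 + 10*F/9) (f(F) = (F + F)*(F + (-2/9 + F/9)) = (2*F)*(-2/9 + 10*F/9) = 2*F*(-2/9 + 10*F/9))
t(y) = 1/47
f(-17) + t((9 + 5/(-11)) + 10) = (4/9)*(-17)*(-1 + 5*(-17)) + 1/47 = (4/9)*(-17)*(-1 - 85) + 1/47 = (4/9)*(-17)*(-86) + 1/47 = 5848/9 + 1/47 = 274865/423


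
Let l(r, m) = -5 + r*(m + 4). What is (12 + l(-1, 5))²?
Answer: 4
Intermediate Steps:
l(r, m) = -5 + r*(4 + m)
(12 + l(-1, 5))² = (12 + (-5 + 4*(-1) + 5*(-1)))² = (12 + (-5 - 4 - 5))² = (12 - 14)² = (-2)² = 4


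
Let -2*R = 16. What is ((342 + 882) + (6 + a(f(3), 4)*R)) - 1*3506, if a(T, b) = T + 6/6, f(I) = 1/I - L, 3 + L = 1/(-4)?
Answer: -6938/3 ≈ -2312.7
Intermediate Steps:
R = -8 (R = -½*16 = -8)
L = -13/4 (L = -3 + 1/(-4) = -3 - ¼ = -13/4 ≈ -3.2500)
f(I) = 13/4 + 1/I (f(I) = 1/I - 1*(-13/4) = 1/I + 13/4 = 13/4 + 1/I)
a(T, b) = 1 + T (a(T, b) = T + 6*(⅙) = T + 1 = 1 + T)
((342 + 882) + (6 + a(f(3), 4)*R)) - 1*3506 = ((342 + 882) + (6 + (1 + (13/4 + 1/3))*(-8))) - 1*3506 = (1224 + (6 + (1 + (13/4 + ⅓))*(-8))) - 3506 = (1224 + (6 + (1 + 43/12)*(-8))) - 3506 = (1224 + (6 + (55/12)*(-8))) - 3506 = (1224 + (6 - 110/3)) - 3506 = (1224 - 92/3) - 3506 = 3580/3 - 3506 = -6938/3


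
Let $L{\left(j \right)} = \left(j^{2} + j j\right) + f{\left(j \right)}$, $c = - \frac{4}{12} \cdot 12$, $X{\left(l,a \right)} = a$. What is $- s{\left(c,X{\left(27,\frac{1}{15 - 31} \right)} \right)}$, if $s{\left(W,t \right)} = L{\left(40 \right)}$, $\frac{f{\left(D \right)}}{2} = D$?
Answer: $-3280$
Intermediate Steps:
$f{\left(D \right)} = 2 D$
$c = -4$ ($c = \left(-4\right) \frac{1}{12} \cdot 12 = \left(- \frac{1}{3}\right) 12 = -4$)
$L{\left(j \right)} = 2 j + 2 j^{2}$ ($L{\left(j \right)} = \left(j^{2} + j j\right) + 2 j = \left(j^{2} + j^{2}\right) + 2 j = 2 j^{2} + 2 j = 2 j + 2 j^{2}$)
$s{\left(W,t \right)} = 3280$ ($s{\left(W,t \right)} = 2 \cdot 40 \left(1 + 40\right) = 2 \cdot 40 \cdot 41 = 3280$)
$- s{\left(c,X{\left(27,\frac{1}{15 - 31} \right)} \right)} = \left(-1\right) 3280 = -3280$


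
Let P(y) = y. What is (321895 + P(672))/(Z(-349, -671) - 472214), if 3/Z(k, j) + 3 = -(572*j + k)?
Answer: -123916693586/181404785809 ≈ -0.68309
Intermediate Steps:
Z(k, j) = 3/(-3 - k - 572*j) (Z(k, j) = 3/(-3 - (572*j + k)) = 3/(-3 - (k + 572*j)) = 3/(-3 + (-k - 572*j)) = 3/(-3 - k - 572*j))
(321895 + P(672))/(Z(-349, -671) - 472214) = (321895 + 672)/(-3/(3 - 349 + 572*(-671)) - 472214) = 322567/(-3/(3 - 349 - 383812) - 472214) = 322567/(-3/(-384158) - 472214) = 322567/(-3*(-1/384158) - 472214) = 322567/(3/384158 - 472214) = 322567/(-181404785809/384158) = 322567*(-384158/181404785809) = -123916693586/181404785809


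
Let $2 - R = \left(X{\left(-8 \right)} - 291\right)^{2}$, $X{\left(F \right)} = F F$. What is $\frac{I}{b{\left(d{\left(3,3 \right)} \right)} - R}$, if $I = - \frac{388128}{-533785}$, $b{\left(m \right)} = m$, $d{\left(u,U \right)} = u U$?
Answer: $\frac{24258}{1719321485} \approx 1.4109 \cdot 10^{-5}$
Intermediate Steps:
$X{\left(F \right)} = F^{2}$
$d{\left(u,U \right)} = U u$
$R = -51527$ ($R = 2 - \left(\left(-8\right)^{2} - 291\right)^{2} = 2 - \left(64 - 291\right)^{2} = 2 - \left(-227\right)^{2} = 2 - 51529 = -51527$)
$I = \frac{388128}{533785}$ ($I = \left(-388128\right) \left(- \frac{1}{533785}\right) = \frac{388128}{533785} \approx 0.72712$)
$\frac{I}{b{\left(d{\left(3,3 \right)} \right)} - R} = \frac{388128}{533785 \left(3 \cdot 3 - -51527\right)} = \frac{388128}{533785 \left(9 + 51527\right)} = \frac{388128}{533785 \cdot 51536} = \frac{388128}{533785} \cdot \frac{1}{51536} = \frac{24258}{1719321485}$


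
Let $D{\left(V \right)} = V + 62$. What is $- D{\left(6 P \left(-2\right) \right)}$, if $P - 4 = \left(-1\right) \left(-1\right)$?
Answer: $-2$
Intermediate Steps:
$P = 5$ ($P = 4 - -1 = 4 + 1 = 5$)
$D{\left(V \right)} = 62 + V$
$- D{\left(6 P \left(-2\right) \right)} = - (62 + 6 \cdot 5 \left(-2\right)) = - (62 + 30 \left(-2\right)) = - (62 - 60) = \left(-1\right) 2 = -2$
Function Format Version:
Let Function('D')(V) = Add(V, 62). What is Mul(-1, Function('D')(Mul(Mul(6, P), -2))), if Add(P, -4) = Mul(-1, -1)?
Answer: -2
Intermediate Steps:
P = 5 (P = Add(4, Mul(-1, -1)) = Add(4, 1) = 5)
Function('D')(V) = Add(62, V)
Mul(-1, Function('D')(Mul(Mul(6, P), -2))) = Mul(-1, Add(62, Mul(Mul(6, 5), -2))) = Mul(-1, Add(62, Mul(30, -2))) = Mul(-1, Add(62, -60)) = Mul(-1, 2) = -2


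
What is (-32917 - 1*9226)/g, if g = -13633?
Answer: 42143/13633 ≈ 3.0912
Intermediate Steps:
(-32917 - 1*9226)/g = (-32917 - 1*9226)/(-13633) = (-32917 - 9226)*(-1/13633) = -42143*(-1/13633) = 42143/13633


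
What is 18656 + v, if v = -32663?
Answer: -14007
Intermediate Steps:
18656 + v = 18656 - 32663 = -14007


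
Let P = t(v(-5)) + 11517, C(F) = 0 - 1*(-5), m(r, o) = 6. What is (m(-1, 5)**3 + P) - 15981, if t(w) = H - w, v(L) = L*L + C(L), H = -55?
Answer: -4333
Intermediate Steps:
C(F) = 5 (C(F) = 0 + 5 = 5)
v(L) = 5 + L**2 (v(L) = L*L + 5 = L**2 + 5 = 5 + L**2)
t(w) = -55 - w
P = 11432 (P = (-55 - (5 + (-5)**2)) + 11517 = (-55 - (5 + 25)) + 11517 = (-55 - 1*30) + 11517 = (-55 - 30) + 11517 = -85 + 11517 = 11432)
(m(-1, 5)**3 + P) - 15981 = (6**3 + 11432) - 15981 = (216 + 11432) - 15981 = 11648 - 15981 = -4333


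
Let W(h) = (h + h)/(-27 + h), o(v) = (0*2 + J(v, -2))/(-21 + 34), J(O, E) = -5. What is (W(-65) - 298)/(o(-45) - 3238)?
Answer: 177359/1936554 ≈ 0.091585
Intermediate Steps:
o(v) = -5/13 (o(v) = (0*2 - 5)/(-21 + 34) = (0 - 5)/13 = -5*1/13 = -5/13)
W(h) = 2*h/(-27 + h) (W(h) = (2*h)/(-27 + h) = 2*h/(-27 + h))
(W(-65) - 298)/(o(-45) - 3238) = (2*(-65)/(-27 - 65) - 298)/(-5/13 - 3238) = (2*(-65)/(-92) - 298)/(-42099/13) = (2*(-65)*(-1/92) - 298)*(-13/42099) = (65/46 - 298)*(-13/42099) = -13643/46*(-13/42099) = 177359/1936554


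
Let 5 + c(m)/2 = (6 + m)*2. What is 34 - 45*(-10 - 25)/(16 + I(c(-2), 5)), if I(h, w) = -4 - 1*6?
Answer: 593/2 ≈ 296.50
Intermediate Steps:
c(m) = 14 + 4*m (c(m) = -10 + 2*((6 + m)*2) = -10 + 2*(12 + 2*m) = -10 + (24 + 4*m) = 14 + 4*m)
I(h, w) = -10 (I(h, w) = -4 - 6 = -10)
34 - 45*(-10 - 25)/(16 + I(c(-2), 5)) = 34 - 45*(-10 - 25)/(16 - 10) = 34 - (-1575)/6 = 34 - 45*(-35/6) = 34 + 525/2 = 593/2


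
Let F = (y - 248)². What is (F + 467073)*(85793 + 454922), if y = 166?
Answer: 256189144855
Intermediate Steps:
F = 6724 (F = (166 - 248)² = (-82)² = 6724)
(F + 467073)*(85793 + 454922) = (6724 + 467073)*(85793 + 454922) = 473797*540715 = 256189144855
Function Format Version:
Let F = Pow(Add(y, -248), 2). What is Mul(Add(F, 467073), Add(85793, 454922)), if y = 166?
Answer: 256189144855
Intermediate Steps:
F = 6724 (F = Pow(Add(166, -248), 2) = Pow(-82, 2) = 6724)
Mul(Add(F, 467073), Add(85793, 454922)) = Mul(Add(6724, 467073), Add(85793, 454922)) = Mul(473797, 540715) = 256189144855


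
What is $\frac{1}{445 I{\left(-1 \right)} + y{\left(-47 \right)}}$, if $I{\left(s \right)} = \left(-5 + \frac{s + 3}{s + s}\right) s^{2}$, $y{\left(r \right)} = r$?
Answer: $- \frac{1}{2717} \approx -0.00036805$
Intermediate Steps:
$I{\left(s \right)} = s^{2} \left(-5 + \frac{3 + s}{2 s}\right)$ ($I{\left(s \right)} = \left(-5 + \frac{3 + s}{2 s}\right) s^{2} = s^{2} \left(-5 + \frac{3 + s}{2 s}\right)$)
$\frac{1}{445 I{\left(-1 \right)} + y{\left(-47 \right)}} = \frac{1}{445 \cdot \frac{3}{2} \left(-1\right) \left(1 - -3\right) - 47} = \frac{1}{445 \cdot \frac{3}{2} \left(-1\right) \left(1 + 3\right) - 47} = \frac{1}{445 \cdot \frac{3}{2} \left(-1\right) 4 - 47} = \frac{1}{445 \left(-6\right) - 47} = \frac{1}{-2670 - 47} = \frac{1}{-2717} = - \frac{1}{2717}$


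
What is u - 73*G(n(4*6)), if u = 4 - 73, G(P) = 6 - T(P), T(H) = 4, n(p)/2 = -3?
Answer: -215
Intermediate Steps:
n(p) = -6 (n(p) = 2*(-3) = -6)
G(P) = 2 (G(P) = 6 - 1*4 = 6 - 4 = 2)
u = -69
u - 73*G(n(4*6)) = -69 - 73*2 = -69 - 146 = -215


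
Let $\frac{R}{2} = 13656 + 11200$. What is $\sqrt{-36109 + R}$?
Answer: $\sqrt{13603} \approx 116.63$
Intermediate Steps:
$R = 49712$ ($R = 2 \left(13656 + 11200\right) = 2 \cdot 24856 = 49712$)
$\sqrt{-36109 + R} = \sqrt{-36109 + 49712} = \sqrt{13603}$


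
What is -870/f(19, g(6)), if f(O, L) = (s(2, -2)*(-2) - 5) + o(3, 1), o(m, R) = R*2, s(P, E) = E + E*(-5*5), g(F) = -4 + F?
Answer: 290/33 ≈ 8.7879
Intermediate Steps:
s(P, E) = -24*E (s(P, E) = E + E*(-25) = E - 25*E = -24*E)
o(m, R) = 2*R
f(O, L) = -99 (f(O, L) = (-24*(-2)*(-2) - 5) + 2*1 = (48*(-2) - 5) + 2 = (-96 - 5) + 2 = -101 + 2 = -99)
-870/f(19, g(6)) = -870/(-99) = -870*(-1/99) = 290/33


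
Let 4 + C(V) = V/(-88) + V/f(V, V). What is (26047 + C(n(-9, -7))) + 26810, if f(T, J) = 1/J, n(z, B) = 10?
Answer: 2329927/44 ≈ 52953.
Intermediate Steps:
C(V) = -4 + V² - V/88 (C(V) = -4 + (V/(-88) + V/(1/V)) = -4 + (V*(-1/88) + V*V) = -4 + (-V/88 + V²) = -4 + (V² - V/88) = -4 + V² - V/88)
(26047 + C(n(-9, -7))) + 26810 = (26047 + (-4 + 10² - 1/88*10)) + 26810 = (26047 + (-4 + 100 - 5/44)) + 26810 = (26047 + 4219/44) + 26810 = 1150287/44 + 26810 = 2329927/44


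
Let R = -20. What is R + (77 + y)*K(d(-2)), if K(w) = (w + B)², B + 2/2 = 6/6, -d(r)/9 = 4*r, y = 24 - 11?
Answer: 466540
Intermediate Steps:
y = 13
d(r) = -36*r
B = 0 (B = -1 + 6/6 = -1 + 6*(⅙) = -1 + 1 = 0)
K(w) = w² (K(w) = (w + 0)² = w²)
R + (77 + y)*K(d(-2)) = -20 + (77 + 13)*(-36*(-2))² = -20 + 90*72² = -20 + 90*5184 = -20 + 466560 = 466540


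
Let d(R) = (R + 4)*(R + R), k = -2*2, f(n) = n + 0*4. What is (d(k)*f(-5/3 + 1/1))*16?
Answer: 0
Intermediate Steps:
f(n) = n (f(n) = n + 0 = n)
k = -4
d(R) = 2*R*(4 + R) (d(R) = (4 + R)*(2*R) = 2*R*(4 + R))
(d(k)*f(-5/3 + 1/1))*16 = ((2*(-4)*(4 - 4))*(-5/3 + 1/1))*16 = ((2*(-4)*0)*(-5*⅓ + 1*1))*16 = (0*(-5/3 + 1))*16 = (0*(-⅔))*16 = 0*16 = 0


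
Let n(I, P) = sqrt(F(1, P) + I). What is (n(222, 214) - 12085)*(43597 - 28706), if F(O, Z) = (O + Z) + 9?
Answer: -179957735 + 14891*sqrt(446) ≈ -1.7964e+8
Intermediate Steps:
F(O, Z) = 9 + O + Z
n(I, P) = sqrt(10 + I + P) (n(I, P) = sqrt((9 + 1 + P) + I) = sqrt((10 + P) + I) = sqrt(10 + I + P))
(n(222, 214) - 12085)*(43597 - 28706) = (sqrt(10 + 222 + 214) - 12085)*(43597 - 28706) = (sqrt(446) - 12085)*14891 = (-12085 + sqrt(446))*14891 = -179957735 + 14891*sqrt(446)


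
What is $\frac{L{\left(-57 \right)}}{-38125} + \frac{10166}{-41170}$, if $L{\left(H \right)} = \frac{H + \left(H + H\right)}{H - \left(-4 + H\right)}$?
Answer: $- \frac{6709891}{27297500} \approx -0.24581$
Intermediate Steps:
$L{\left(H \right)} = \frac{3 H}{4}$ ($L{\left(H \right)} = \frac{H + 2 H}{4} = 3 H \frac{1}{4} = \frac{3 H}{4}$)
$\frac{L{\left(-57 \right)}}{-38125} + \frac{10166}{-41170} = \frac{\frac{3}{4} \left(-57\right)}{-38125} + \frac{10166}{-41170} = \left(- \frac{171}{4}\right) \left(- \frac{1}{38125}\right) + 10166 \left(- \frac{1}{41170}\right) = \frac{171}{152500} - \frac{221}{895} = - \frac{6709891}{27297500}$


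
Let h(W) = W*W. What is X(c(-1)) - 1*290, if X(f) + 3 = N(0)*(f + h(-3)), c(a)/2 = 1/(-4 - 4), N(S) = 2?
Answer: -551/2 ≈ -275.50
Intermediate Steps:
h(W) = W**2
c(a) = -1/4 (c(a) = 2/(-4 - 4) = 2/(-8) = 2*(-1/8) = -1/4)
X(f) = 15 + 2*f (X(f) = -3 + 2*(f + (-3)**2) = -3 + 2*(f + 9) = -3 + 2*(9 + f) = -3 + (18 + 2*f) = 15 + 2*f)
X(c(-1)) - 1*290 = (15 + 2*(-1/4)) - 1*290 = (15 - 1/2) - 290 = 29/2 - 290 = -551/2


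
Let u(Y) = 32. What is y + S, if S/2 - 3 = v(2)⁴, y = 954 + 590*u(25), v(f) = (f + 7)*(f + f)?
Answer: 3379072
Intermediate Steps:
v(f) = 2*f*(7 + f) (v(f) = (7 + f)*(2*f) = 2*f*(7 + f))
y = 19834 (y = 954 + 590*32 = 954 + 18880 = 19834)
S = 3359238 (S = 6 + 2*(2*2*(7 + 2))⁴ = 6 + 2*(2*2*9)⁴ = 6 + 2*36⁴ = 6 + 2*1679616 = 6 + 3359232 = 3359238)
y + S = 19834 + 3359238 = 3379072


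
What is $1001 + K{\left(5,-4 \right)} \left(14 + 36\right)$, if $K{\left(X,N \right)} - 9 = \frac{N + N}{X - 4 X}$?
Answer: $\frac{4433}{3} \approx 1477.7$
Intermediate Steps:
$K{\left(X,N \right)} = 9 - \frac{2 N}{3 X}$ ($K{\left(X,N \right)} = 9 + \frac{N + N}{X - 4 X} = 9 + \frac{2 N}{\left(-3\right) X} = 9 + 2 N \left(- \frac{1}{3 X}\right) = 9 - \frac{2 N}{3 X}$)
$1001 + K{\left(5,-4 \right)} \left(14 + 36\right) = 1001 + \left(9 - - \frac{8}{3 \cdot 5}\right) \left(14 + 36\right) = 1001 + \left(9 - \left(- \frac{8}{3}\right) \frac{1}{5}\right) 50 = 1001 + \left(9 + \frac{8}{15}\right) 50 = 1001 + \frac{143}{15} \cdot 50 = 1001 + \frac{1430}{3} = \frac{4433}{3}$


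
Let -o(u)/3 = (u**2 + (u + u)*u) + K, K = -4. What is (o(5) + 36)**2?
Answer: 31329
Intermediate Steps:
o(u) = 12 - 9*u**2 (o(u) = -3*((u**2 + (u + u)*u) - 4) = -3*((u**2 + (2*u)*u) - 4) = -3*((u**2 + 2*u**2) - 4) = -3*(3*u**2 - 4) = -3*(-4 + 3*u**2) = 12 - 9*u**2)
(o(5) + 36)**2 = ((12 - 9*5**2) + 36)**2 = ((12 - 9*25) + 36)**2 = ((12 - 225) + 36)**2 = (-213 + 36)**2 = (-177)**2 = 31329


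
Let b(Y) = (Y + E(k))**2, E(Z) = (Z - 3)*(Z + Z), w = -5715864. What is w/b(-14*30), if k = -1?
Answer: -714483/21218 ≈ -33.673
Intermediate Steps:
E(Z) = 2*Z*(-3 + Z) (E(Z) = (-3 + Z)*(2*Z) = 2*Z*(-3 + Z))
b(Y) = (8 + Y)**2 (b(Y) = (Y + 2*(-1)*(-3 - 1))**2 = (Y + 2*(-1)*(-4))**2 = (Y + 8)**2 = (8 + Y)**2)
w/b(-14*30) = -5715864/(8 - 14*30)**2 = -5715864/(8 - 420)**2 = -5715864/((-412)**2) = -5715864/169744 = -5715864*1/169744 = -714483/21218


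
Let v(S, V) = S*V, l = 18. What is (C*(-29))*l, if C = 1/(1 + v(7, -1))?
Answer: 87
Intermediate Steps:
C = -⅙ (C = 1/(1 + 7*(-1)) = 1/(1 - 7) = 1/(-6) = -⅙ ≈ -0.16667)
(C*(-29))*l = -⅙*(-29)*18 = (29/6)*18 = 87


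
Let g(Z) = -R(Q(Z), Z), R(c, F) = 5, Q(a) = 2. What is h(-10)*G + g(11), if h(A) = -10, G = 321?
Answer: -3215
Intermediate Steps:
g(Z) = -5 (g(Z) = -1*5 = -5)
h(-10)*G + g(11) = -10*321 - 5 = -3210 - 5 = -3215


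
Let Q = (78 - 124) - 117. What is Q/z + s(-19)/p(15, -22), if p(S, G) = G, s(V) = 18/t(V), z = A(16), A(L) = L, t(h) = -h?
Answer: -34211/3344 ≈ -10.231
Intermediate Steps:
z = 16
s(V) = -18/V (s(V) = 18/((-V)) = 18*(-1/V) = -18/V)
Q = -163 (Q = -46 - 117 = -163)
Q/z + s(-19)/p(15, -22) = -163/16 - 18/(-19)/(-22) = -163*1/16 - 18*(-1/19)*(-1/22) = -163/16 + (18/19)*(-1/22) = -163/16 - 9/209 = -34211/3344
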